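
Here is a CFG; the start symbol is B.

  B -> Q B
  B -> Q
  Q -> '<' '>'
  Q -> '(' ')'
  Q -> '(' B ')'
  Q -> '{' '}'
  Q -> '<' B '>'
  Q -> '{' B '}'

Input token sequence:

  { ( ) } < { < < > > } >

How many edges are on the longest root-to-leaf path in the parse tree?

[B [Q { [B [Q ( )]] }] [B [Q < [B [Q { [B [Q < [B [Q < >]] >]] }]] >]]]

9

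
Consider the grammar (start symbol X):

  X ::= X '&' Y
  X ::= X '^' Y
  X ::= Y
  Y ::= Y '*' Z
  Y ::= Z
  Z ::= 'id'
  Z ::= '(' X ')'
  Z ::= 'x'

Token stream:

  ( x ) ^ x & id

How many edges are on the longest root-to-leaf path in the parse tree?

8

[X [X [X [Y [Z ( [X [Y [Z x]]] )]]] ^ [Y [Z x]]] & [Y [Z id]]]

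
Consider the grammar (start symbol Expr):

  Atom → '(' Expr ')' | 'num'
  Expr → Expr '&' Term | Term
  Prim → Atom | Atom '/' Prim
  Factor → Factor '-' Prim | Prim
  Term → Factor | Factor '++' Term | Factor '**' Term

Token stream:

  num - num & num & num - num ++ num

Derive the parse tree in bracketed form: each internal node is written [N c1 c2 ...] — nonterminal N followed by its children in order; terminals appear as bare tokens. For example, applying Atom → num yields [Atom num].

[Expr [Expr [Expr [Term [Factor [Factor [Prim [Atom num]]] - [Prim [Atom num]]]]] & [Term [Factor [Prim [Atom num]]]]] & [Term [Factor [Factor [Prim [Atom num]]] - [Prim [Atom num]]] ++ [Term [Factor [Prim [Atom num]]]]]]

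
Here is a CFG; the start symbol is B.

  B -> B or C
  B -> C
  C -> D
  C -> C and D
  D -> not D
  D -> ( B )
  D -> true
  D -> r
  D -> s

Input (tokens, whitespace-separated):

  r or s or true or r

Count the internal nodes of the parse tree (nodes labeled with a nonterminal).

12

[B [B [B [B [C [D r]]] or [C [D s]]] or [C [D true]]] or [C [D r]]]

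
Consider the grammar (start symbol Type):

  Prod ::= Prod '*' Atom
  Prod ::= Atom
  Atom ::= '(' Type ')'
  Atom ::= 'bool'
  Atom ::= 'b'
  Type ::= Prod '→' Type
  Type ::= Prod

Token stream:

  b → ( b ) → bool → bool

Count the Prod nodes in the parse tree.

5

[Type [Prod [Atom b]] → [Type [Prod [Atom ( [Type [Prod [Atom b]]] )]] → [Type [Prod [Atom bool]] → [Type [Prod [Atom bool]]]]]]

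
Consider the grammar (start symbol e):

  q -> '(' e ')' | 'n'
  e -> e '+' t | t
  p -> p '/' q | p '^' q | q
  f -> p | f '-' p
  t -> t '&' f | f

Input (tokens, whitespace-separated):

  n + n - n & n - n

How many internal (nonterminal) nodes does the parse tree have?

[e [e [t [f [p [q n]]]]] + [t [t [f [f [p [q n]]] - [p [q n]]]] & [f [f [p [q n]]] - [p [q n]]]]]

20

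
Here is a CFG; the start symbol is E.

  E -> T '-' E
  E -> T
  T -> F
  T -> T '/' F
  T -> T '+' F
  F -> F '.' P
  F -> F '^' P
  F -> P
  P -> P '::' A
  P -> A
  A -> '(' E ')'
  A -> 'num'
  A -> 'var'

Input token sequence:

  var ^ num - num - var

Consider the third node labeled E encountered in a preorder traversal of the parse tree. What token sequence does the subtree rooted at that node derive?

var

[E [T [F [F [P [A var]]] ^ [P [A num]]]] - [E [T [F [P [A num]]]] - [E [T [F [P [A var]]]]]]]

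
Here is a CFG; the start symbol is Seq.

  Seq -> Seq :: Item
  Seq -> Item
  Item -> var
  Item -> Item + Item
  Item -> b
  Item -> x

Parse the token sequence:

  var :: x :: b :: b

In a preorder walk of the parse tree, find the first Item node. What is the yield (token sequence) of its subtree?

var

[Seq [Seq [Seq [Seq [Item var]] :: [Item x]] :: [Item b]] :: [Item b]]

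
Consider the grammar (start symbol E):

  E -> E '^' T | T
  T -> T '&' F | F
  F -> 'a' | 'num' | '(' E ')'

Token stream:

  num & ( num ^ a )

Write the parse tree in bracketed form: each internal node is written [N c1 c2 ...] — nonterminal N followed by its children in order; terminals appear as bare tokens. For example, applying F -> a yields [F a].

[E [T [T [F num]] & [F ( [E [E [T [F num]]] ^ [T [F a]]] )]]]

E
T
T & F
F & F
num & F
num & ( E )
num & ( E ^ T )
num & ( T ^ T )
num & ( F ^ T )
num & ( num ^ T )
num & ( num ^ F )
num & ( num ^ a )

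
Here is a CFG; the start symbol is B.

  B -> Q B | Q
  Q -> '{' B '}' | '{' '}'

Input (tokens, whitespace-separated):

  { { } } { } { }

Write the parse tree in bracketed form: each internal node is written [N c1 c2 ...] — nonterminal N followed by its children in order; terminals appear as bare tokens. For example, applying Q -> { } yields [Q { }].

[B [Q { [B [Q { }]] }] [B [Q { }] [B [Q { }]]]]

B
Q B
{ B } B
{ Q } B
{ { } } B
{ { } } Q B
{ { } } { } B
{ { } } { } Q
{ { } } { } { }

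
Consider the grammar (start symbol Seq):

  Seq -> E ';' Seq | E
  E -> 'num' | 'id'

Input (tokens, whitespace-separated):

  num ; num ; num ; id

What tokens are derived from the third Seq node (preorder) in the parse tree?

[Seq [E num] ; [Seq [E num] ; [Seq [E num] ; [Seq [E id]]]]]

num ; id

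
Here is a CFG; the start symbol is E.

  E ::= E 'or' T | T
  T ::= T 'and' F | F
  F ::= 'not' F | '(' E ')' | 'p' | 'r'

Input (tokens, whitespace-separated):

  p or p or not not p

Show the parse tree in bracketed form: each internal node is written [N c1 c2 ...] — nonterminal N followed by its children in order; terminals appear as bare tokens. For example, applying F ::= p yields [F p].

[E [E [E [T [F p]]] or [T [F p]]] or [T [F not [F not [F p]]]]]

E
E or T
E or T or T
T or T or T
F or T or T
p or T or T
p or F or T
p or p or T
p or p or F
p or p or not F
p or p or not not F
p or p or not not p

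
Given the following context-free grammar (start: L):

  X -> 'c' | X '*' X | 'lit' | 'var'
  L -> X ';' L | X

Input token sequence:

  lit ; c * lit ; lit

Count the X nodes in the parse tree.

[L [X lit] ; [L [X [X c] * [X lit]] ; [L [X lit]]]]

5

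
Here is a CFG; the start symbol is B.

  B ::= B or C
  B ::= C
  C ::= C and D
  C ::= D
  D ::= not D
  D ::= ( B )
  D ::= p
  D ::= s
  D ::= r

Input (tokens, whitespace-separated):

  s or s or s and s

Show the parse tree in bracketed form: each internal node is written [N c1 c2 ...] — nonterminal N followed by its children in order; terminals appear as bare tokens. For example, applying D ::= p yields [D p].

[B [B [B [C [D s]]] or [C [D s]]] or [C [C [D s]] and [D s]]]

B
B or C
B or C or C
C or C or C
D or C or C
s or C or C
s or D or C
s or s or C
s or s or C and D
s or s or D and D
s or s or s and D
s or s or s and s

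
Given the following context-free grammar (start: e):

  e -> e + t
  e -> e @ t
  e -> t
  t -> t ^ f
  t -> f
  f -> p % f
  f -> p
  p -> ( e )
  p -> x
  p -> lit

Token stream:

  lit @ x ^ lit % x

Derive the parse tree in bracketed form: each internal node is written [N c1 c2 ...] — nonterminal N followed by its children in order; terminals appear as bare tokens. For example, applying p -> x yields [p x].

e
e @ t
t @ t
f @ t
p @ t
lit @ t
lit @ t ^ f
lit @ f ^ f
lit @ p ^ f
lit @ x ^ f
lit @ x ^ p % f
lit @ x ^ lit % f
lit @ x ^ lit % p
lit @ x ^ lit % x

[e [e [t [f [p lit]]]] @ [t [t [f [p x]]] ^ [f [p lit] % [f [p x]]]]]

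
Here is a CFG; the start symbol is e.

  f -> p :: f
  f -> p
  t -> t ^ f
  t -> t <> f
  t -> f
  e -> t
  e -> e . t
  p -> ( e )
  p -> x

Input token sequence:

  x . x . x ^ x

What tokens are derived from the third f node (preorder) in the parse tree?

x

[e [e [e [t [f [p x]]]] . [t [f [p x]]]] . [t [t [f [p x]]] ^ [f [p x]]]]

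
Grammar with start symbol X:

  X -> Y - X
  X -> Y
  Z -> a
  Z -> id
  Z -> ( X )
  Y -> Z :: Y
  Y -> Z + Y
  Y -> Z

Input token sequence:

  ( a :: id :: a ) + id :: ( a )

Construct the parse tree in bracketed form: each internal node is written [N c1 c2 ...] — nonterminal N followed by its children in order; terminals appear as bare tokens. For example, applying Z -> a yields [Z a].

X
Y
Z + Y
( X ) + Y
( Y ) + Y
( Z :: Y ) + Y
( a :: Y ) + Y
( a :: Z :: Y ) + Y
( a :: id :: Y ) + Y
( a :: id :: Z ) + Y
( a :: id :: a ) + Y
( a :: id :: a ) + Z :: Y
( a :: id :: a ) + id :: Y
( a :: id :: a ) + id :: Z
( a :: id :: a ) + id :: ( X )
( a :: id :: a ) + id :: ( Y )
( a :: id :: a ) + id :: ( Z )
( a :: id :: a ) + id :: ( a )

[X [Y [Z ( [X [Y [Z a] :: [Y [Z id] :: [Y [Z a]]]]] )] + [Y [Z id] :: [Y [Z ( [X [Y [Z a]]] )]]]]]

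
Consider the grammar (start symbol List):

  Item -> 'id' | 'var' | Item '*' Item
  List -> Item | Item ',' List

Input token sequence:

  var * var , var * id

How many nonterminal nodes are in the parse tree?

8

[List [Item [Item var] * [Item var]] , [List [Item [Item var] * [Item id]]]]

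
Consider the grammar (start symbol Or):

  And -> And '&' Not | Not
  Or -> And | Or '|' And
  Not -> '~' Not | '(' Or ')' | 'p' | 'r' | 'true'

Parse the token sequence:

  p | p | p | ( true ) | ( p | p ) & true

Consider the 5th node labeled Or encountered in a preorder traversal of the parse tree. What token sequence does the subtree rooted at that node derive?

[Or [Or [Or [Or [Or [And [Not p]]] | [And [Not p]]] | [And [Not p]]] | [And [Not ( [Or [And [Not true]]] )]]] | [And [And [Not ( [Or [Or [And [Not p]]] | [And [Not p]]] )]] & [Not true]]]

p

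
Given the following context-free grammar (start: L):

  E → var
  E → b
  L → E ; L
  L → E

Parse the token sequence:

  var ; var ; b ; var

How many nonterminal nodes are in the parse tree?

8

[L [E var] ; [L [E var] ; [L [E b] ; [L [E var]]]]]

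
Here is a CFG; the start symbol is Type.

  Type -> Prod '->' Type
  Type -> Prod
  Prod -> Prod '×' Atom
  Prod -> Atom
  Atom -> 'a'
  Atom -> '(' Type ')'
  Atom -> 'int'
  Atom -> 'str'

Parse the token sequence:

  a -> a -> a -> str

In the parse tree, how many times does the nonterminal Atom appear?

[Type [Prod [Atom a]] -> [Type [Prod [Atom a]] -> [Type [Prod [Atom a]] -> [Type [Prod [Atom str]]]]]]

4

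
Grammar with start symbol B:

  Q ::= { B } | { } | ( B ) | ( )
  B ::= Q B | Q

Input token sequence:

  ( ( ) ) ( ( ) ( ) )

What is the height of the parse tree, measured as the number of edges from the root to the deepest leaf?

6

[B [Q ( [B [Q ( )]] )] [B [Q ( [B [Q ( )] [B [Q ( )]]] )]]]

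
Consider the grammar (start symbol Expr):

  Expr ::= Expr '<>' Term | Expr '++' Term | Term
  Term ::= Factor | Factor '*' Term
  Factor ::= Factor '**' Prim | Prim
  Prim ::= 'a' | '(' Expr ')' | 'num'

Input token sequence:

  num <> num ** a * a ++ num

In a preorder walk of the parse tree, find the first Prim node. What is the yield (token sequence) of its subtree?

num

[Expr [Expr [Expr [Term [Factor [Prim num]]]] <> [Term [Factor [Factor [Prim num]] ** [Prim a]] * [Term [Factor [Prim a]]]]] ++ [Term [Factor [Prim num]]]]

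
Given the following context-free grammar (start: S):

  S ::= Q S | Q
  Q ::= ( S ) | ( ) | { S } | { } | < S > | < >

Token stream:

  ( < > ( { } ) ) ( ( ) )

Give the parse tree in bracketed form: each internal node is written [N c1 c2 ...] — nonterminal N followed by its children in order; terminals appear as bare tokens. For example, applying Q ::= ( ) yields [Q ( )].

[S [Q ( [S [Q < >] [S [Q ( [S [Q { }]] )]]] )] [S [Q ( [S [Q ( )]] )]]]

S
Q S
( S ) S
( Q S ) S
( < > S ) S
( < > Q ) S
( < > ( S ) ) S
( < > ( Q ) ) S
( < > ( { } ) ) S
( < > ( { } ) ) Q
( < > ( { } ) ) ( S )
( < > ( { } ) ) ( Q )
( < > ( { } ) ) ( ( ) )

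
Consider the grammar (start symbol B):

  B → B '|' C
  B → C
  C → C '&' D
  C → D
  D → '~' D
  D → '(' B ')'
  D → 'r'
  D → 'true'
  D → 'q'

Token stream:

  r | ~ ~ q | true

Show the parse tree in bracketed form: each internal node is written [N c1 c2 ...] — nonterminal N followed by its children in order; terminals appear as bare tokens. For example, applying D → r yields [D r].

B
B | C
B | C | C
C | C | C
D | C | C
r | C | C
r | D | C
r | ~ D | C
r | ~ ~ D | C
r | ~ ~ q | C
r | ~ ~ q | D
r | ~ ~ q | true

[B [B [B [C [D r]]] | [C [D ~ [D ~ [D q]]]]] | [C [D true]]]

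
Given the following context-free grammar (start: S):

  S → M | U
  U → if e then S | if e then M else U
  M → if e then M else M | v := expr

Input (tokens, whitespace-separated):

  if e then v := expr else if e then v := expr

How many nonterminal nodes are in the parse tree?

6

[S [U if e then [M v := expr] else [U if e then [S [M v := expr]]]]]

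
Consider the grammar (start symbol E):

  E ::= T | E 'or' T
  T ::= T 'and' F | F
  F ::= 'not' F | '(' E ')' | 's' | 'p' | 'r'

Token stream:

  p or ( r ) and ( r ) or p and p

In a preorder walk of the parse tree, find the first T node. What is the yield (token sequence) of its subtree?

p

[E [E [E [T [F p]]] or [T [T [F ( [E [T [F r]]] )]] and [F ( [E [T [F r]]] )]]] or [T [T [F p]] and [F p]]]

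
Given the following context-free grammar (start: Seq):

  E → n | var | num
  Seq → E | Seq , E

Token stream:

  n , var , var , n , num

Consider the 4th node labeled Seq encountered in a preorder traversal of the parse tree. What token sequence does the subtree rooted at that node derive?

n , var

[Seq [Seq [Seq [Seq [Seq [E n]] , [E var]] , [E var]] , [E n]] , [E num]]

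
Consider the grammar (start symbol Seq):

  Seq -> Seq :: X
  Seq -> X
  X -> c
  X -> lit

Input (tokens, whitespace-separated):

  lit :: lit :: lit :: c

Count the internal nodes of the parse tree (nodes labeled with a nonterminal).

8

[Seq [Seq [Seq [Seq [X lit]] :: [X lit]] :: [X lit]] :: [X c]]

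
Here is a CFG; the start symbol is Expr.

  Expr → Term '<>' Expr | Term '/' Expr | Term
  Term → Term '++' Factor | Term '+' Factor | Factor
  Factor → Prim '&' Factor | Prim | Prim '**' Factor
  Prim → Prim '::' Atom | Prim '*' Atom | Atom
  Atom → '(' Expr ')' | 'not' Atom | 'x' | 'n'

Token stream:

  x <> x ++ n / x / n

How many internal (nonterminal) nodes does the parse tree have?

[Expr [Term [Factor [Prim [Atom x]]]] <> [Expr [Term [Term [Factor [Prim [Atom x]]]] ++ [Factor [Prim [Atom n]]]] / [Expr [Term [Factor [Prim [Atom x]]]] / [Expr [Term [Factor [Prim [Atom n]]]]]]]]

24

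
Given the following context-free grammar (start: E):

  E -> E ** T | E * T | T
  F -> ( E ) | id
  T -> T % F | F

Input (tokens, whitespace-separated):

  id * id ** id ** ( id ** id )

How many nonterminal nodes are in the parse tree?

18

[E [E [E [E [T [F id]]] * [T [F id]]] ** [T [F id]]] ** [T [F ( [E [E [T [F id]]] ** [T [F id]]] )]]]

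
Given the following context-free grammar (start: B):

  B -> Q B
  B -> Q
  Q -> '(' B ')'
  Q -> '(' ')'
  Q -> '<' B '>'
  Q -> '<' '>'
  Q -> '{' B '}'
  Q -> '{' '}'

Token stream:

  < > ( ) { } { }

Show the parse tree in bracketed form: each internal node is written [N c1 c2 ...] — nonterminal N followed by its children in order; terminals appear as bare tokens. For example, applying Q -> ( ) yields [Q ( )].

B
Q B
< > B
< > Q B
< > ( ) B
< > ( ) Q B
< > ( ) { } B
< > ( ) { } Q
< > ( ) { } { }

[B [Q < >] [B [Q ( )] [B [Q { }] [B [Q { }]]]]]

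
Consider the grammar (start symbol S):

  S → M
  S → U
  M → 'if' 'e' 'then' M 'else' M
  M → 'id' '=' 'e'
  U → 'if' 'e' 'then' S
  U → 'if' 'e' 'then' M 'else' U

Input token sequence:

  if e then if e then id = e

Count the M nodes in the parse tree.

1

[S [U if e then [S [U if e then [S [M id = e]]]]]]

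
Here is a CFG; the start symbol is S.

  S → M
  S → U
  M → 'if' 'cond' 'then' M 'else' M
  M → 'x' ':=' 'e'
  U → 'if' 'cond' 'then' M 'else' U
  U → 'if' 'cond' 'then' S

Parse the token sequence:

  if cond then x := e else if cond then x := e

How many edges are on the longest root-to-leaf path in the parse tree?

5

[S [U if cond then [M x := e] else [U if cond then [S [M x := e]]]]]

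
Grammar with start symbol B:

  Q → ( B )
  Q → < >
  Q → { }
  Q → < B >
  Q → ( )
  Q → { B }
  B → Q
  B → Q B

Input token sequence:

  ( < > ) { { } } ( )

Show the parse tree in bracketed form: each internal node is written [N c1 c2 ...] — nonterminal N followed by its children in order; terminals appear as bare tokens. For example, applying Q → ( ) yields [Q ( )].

B
Q B
( B ) B
( Q ) B
( < > ) B
( < > ) Q B
( < > ) { B } B
( < > ) { Q } B
( < > ) { { } } B
( < > ) { { } } Q
( < > ) { { } } ( )

[B [Q ( [B [Q < >]] )] [B [Q { [B [Q { }]] }] [B [Q ( )]]]]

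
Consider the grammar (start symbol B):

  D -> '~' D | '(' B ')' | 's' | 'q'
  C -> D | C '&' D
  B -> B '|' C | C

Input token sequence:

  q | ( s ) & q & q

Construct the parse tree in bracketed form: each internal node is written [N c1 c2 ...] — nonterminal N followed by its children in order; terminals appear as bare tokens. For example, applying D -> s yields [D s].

B
B | C
C | C
D | C
q | C
q | C & D
q | C & D & D
q | D & D & D
q | ( B ) & D & D
q | ( C ) & D & D
q | ( D ) & D & D
q | ( s ) & D & D
q | ( s ) & q & D
q | ( s ) & q & q

[B [B [C [D q]]] | [C [C [C [D ( [B [C [D s]]] )]] & [D q]] & [D q]]]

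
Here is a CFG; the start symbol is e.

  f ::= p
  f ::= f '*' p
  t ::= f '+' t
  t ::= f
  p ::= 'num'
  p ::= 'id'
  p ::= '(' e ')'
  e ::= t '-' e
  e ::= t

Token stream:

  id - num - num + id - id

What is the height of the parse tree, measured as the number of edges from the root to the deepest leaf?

7

[e [t [f [p id]]] - [e [t [f [p num]]] - [e [t [f [p num]] + [t [f [p id]]]] - [e [t [f [p id]]]]]]]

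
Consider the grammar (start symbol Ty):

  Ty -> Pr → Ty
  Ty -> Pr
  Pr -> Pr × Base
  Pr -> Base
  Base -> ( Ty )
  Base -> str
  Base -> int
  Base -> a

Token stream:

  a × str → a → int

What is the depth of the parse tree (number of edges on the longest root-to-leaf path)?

[Ty [Pr [Pr [Base a]] × [Base str]] → [Ty [Pr [Base a]] → [Ty [Pr [Base int]]]]]

5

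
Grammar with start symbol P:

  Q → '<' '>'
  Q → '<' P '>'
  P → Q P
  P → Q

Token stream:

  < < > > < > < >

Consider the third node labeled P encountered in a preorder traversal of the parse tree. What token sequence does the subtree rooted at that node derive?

< > < >

[P [Q < [P [Q < >]] >] [P [Q < >] [P [Q < >]]]]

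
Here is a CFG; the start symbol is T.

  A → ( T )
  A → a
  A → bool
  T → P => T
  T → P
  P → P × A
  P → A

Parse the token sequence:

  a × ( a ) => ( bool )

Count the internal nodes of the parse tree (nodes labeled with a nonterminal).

14

[T [P [P [A a]] × [A ( [T [P [A a]]] )]] => [T [P [A ( [T [P [A bool]]] )]]]]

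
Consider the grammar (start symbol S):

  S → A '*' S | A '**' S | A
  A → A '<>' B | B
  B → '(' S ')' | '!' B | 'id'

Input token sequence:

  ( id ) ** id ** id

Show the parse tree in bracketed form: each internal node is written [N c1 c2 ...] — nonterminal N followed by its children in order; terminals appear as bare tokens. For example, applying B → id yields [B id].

[S [A [B ( [S [A [B id]]] )]] ** [S [A [B id]] ** [S [A [B id]]]]]

S
A ** S
B ** S
( S ) ** S
( A ) ** S
( B ) ** S
( id ) ** S
( id ) ** A ** S
( id ) ** B ** S
( id ) ** id ** S
( id ) ** id ** A
( id ) ** id ** B
( id ) ** id ** id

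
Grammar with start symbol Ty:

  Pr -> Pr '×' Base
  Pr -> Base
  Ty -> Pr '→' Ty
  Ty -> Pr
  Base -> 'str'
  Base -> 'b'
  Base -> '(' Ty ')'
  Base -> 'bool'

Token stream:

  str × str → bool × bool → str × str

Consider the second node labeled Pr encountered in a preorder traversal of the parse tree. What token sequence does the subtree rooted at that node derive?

[Ty [Pr [Pr [Base str]] × [Base str]] → [Ty [Pr [Pr [Base bool]] × [Base bool]] → [Ty [Pr [Pr [Base str]] × [Base str]]]]]

str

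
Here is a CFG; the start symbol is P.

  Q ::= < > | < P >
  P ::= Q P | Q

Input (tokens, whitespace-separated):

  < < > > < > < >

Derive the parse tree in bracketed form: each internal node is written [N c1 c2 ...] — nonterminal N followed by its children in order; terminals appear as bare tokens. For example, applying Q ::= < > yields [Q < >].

[P [Q < [P [Q < >]] >] [P [Q < >] [P [Q < >]]]]

P
Q P
< P > P
< Q > P
< < > > P
< < > > Q P
< < > > < > P
< < > > < > Q
< < > > < > < >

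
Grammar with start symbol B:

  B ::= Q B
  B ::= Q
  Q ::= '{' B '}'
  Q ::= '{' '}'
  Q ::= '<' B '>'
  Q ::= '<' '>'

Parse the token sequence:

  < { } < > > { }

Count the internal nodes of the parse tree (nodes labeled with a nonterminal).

8

[B [Q < [B [Q { }] [B [Q < >]]] >] [B [Q { }]]]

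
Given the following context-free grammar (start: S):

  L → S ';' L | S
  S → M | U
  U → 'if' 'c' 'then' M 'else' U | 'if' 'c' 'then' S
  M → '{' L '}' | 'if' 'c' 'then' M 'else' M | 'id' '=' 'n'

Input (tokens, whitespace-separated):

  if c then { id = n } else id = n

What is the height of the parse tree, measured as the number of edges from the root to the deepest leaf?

[S [M if c then [M { [L [S [M id = n]]] }] else [M id = n]]]

6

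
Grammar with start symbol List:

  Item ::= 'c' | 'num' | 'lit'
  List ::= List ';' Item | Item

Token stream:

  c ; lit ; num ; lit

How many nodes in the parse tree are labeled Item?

4

[List [List [List [List [Item c]] ; [Item lit]] ; [Item num]] ; [Item lit]]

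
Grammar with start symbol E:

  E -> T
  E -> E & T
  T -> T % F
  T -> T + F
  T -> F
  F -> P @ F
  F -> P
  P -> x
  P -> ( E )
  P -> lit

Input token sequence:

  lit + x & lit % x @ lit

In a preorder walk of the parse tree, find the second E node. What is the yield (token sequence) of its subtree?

lit + x

[E [E [T [T [F [P lit]]] + [F [P x]]]] & [T [T [F [P lit]]] % [F [P x] @ [F [P lit]]]]]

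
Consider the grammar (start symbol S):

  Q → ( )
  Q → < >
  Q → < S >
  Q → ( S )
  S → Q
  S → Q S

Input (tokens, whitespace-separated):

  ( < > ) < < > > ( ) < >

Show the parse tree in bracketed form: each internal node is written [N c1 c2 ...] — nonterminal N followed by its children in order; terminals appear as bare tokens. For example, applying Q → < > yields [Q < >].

S
Q S
( S ) S
( Q ) S
( < > ) S
( < > ) Q S
( < > ) < S > S
( < > ) < Q > S
( < > ) < < > > S
( < > ) < < > > Q S
( < > ) < < > > ( ) S
( < > ) < < > > ( ) Q
( < > ) < < > > ( ) < >

[S [Q ( [S [Q < >]] )] [S [Q < [S [Q < >]] >] [S [Q ( )] [S [Q < >]]]]]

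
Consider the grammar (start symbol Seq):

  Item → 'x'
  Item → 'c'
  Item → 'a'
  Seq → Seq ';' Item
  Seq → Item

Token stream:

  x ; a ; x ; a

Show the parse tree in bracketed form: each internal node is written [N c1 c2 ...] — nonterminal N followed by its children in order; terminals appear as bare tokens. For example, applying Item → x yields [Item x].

[Seq [Seq [Seq [Seq [Item x]] ; [Item a]] ; [Item x]] ; [Item a]]

Seq
Seq ; Item
Seq ; Item ; Item
Seq ; Item ; Item ; Item
Item ; Item ; Item ; Item
x ; Item ; Item ; Item
x ; a ; Item ; Item
x ; a ; x ; Item
x ; a ; x ; a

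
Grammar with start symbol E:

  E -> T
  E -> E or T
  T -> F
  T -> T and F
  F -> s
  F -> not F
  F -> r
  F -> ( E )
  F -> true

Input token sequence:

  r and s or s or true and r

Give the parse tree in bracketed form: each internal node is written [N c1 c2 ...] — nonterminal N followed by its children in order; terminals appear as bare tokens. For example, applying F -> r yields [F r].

[E [E [E [T [T [F r]] and [F s]]] or [T [F s]]] or [T [T [F true]] and [F r]]]

E
E or T
E or T or T
T or T or T
T and F or T or T
F and F or T or T
r and F or T or T
r and s or T or T
r and s or F or T
r and s or s or T
r and s or s or T and F
r and s or s or F and F
r and s or s or true and F
r and s or s or true and r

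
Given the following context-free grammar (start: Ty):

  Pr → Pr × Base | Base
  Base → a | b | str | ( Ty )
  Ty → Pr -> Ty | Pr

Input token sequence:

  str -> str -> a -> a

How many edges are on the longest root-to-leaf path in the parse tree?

6

[Ty [Pr [Base str]] -> [Ty [Pr [Base str]] -> [Ty [Pr [Base a]] -> [Ty [Pr [Base a]]]]]]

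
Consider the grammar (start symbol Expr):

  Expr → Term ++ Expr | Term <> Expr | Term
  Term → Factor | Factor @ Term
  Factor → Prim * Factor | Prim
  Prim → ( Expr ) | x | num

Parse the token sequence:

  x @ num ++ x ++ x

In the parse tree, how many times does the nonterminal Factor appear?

[Expr [Term [Factor [Prim x]] @ [Term [Factor [Prim num]]]] ++ [Expr [Term [Factor [Prim x]]] ++ [Expr [Term [Factor [Prim x]]]]]]

4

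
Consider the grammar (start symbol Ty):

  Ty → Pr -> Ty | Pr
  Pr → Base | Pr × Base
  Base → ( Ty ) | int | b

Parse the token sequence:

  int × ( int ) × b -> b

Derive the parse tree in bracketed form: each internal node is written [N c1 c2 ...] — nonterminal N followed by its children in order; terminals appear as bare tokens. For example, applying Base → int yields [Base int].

[Ty [Pr [Pr [Pr [Base int]] × [Base ( [Ty [Pr [Base int]]] )]] × [Base b]] -> [Ty [Pr [Base b]]]]

Ty
Pr -> Ty
Pr × Base -> Ty
Pr × Base × Base -> Ty
Base × Base × Base -> Ty
int × Base × Base -> Ty
int × ( Ty ) × Base -> Ty
int × ( Pr ) × Base -> Ty
int × ( Base ) × Base -> Ty
int × ( int ) × Base -> Ty
int × ( int ) × b -> Ty
int × ( int ) × b -> Pr
int × ( int ) × b -> Base
int × ( int ) × b -> b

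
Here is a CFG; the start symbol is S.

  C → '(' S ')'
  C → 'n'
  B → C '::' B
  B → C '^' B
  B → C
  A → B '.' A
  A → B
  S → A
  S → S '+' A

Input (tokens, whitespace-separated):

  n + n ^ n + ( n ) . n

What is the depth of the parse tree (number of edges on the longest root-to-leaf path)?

[S [S [S [A [B [C n]]]] + [A [B [C n] ^ [B [C n]]]]] + [A [B [C ( [S [A [B [C n]]]] )]] . [A [B [C n]]]]]

8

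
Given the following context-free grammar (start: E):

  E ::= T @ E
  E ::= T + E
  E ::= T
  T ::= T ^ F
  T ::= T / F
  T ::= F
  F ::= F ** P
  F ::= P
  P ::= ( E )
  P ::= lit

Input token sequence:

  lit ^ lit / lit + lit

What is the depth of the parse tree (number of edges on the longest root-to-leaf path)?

[E [T [T [T [F [P lit]]] ^ [F [P lit]]] / [F [P lit]]] + [E [T [F [P lit]]]]]

6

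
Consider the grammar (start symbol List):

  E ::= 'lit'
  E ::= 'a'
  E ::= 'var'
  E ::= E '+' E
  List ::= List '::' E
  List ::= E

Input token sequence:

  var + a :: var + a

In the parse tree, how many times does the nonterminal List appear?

[List [List [E [E var] + [E a]]] :: [E [E var] + [E a]]]

2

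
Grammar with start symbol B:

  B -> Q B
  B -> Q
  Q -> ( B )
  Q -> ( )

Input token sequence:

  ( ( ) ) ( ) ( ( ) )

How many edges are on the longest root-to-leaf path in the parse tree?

6

[B [Q ( [B [Q ( )]] )] [B [Q ( )] [B [Q ( [B [Q ( )]] )]]]]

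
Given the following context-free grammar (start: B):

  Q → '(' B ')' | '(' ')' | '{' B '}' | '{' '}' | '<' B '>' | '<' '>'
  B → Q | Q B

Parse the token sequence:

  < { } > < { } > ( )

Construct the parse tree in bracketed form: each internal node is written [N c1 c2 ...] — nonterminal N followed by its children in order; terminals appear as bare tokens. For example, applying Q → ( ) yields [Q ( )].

[B [Q < [B [Q { }]] >] [B [Q < [B [Q { }]] >] [B [Q ( )]]]]

B
Q B
< B > B
< Q > B
< { } > B
< { } > Q B
< { } > < B > B
< { } > < Q > B
< { } > < { } > B
< { } > < { } > Q
< { } > < { } > ( )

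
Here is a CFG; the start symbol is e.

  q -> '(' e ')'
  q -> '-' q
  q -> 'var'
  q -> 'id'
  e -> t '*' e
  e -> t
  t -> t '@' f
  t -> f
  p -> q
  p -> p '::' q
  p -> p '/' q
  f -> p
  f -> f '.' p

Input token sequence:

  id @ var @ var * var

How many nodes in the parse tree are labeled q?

4

[e [t [t [t [f [p [q id]]]] @ [f [p [q var]]]] @ [f [p [q var]]]] * [e [t [f [p [q var]]]]]]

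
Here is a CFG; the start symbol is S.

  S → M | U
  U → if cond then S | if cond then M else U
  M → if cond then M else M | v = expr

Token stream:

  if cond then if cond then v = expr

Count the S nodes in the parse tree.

3

[S [U if cond then [S [U if cond then [S [M v = expr]]]]]]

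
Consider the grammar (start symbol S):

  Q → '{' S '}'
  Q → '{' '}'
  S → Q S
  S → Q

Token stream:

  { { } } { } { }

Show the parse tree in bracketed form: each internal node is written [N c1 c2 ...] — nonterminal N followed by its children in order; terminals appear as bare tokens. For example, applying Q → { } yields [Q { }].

[S [Q { [S [Q { }]] }] [S [Q { }] [S [Q { }]]]]

S
Q S
{ S } S
{ Q } S
{ { } } S
{ { } } Q S
{ { } } { } S
{ { } } { } Q
{ { } } { } { }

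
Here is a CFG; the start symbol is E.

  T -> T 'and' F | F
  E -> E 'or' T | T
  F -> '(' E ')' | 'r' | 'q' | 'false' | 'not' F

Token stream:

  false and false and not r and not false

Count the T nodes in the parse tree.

[E [T [T [T [T [F false]] and [F false]] and [F not [F r]]] and [F not [F false]]]]

4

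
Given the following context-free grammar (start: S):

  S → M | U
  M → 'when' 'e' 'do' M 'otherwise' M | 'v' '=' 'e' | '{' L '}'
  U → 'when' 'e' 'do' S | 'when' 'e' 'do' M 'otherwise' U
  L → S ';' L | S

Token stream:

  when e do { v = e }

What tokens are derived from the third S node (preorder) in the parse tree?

v = e

[S [U when e do [S [M { [L [S [M v = e]]] }]]]]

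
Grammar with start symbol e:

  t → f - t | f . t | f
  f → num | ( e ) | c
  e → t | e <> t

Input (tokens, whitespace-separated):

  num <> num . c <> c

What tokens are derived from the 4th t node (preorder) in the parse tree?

[e [e [e [t [f num]]] <> [t [f num] . [t [f c]]]] <> [t [f c]]]

c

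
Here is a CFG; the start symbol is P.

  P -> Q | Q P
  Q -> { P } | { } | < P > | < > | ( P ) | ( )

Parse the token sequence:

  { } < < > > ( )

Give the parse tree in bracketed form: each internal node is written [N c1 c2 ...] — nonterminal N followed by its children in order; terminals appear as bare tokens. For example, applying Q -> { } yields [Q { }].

P
Q P
{ } P
{ } Q P
{ } < P > P
{ } < Q > P
{ } < < > > P
{ } < < > > Q
{ } < < > > ( )

[P [Q { }] [P [Q < [P [Q < >]] >] [P [Q ( )]]]]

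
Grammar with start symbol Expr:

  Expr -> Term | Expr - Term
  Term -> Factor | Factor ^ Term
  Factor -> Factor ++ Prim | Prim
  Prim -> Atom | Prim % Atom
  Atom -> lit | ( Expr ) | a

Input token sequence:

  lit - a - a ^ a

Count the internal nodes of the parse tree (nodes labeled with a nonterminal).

19

[Expr [Expr [Expr [Term [Factor [Prim [Atom lit]]]]] - [Term [Factor [Prim [Atom a]]]]] - [Term [Factor [Prim [Atom a]]] ^ [Term [Factor [Prim [Atom a]]]]]]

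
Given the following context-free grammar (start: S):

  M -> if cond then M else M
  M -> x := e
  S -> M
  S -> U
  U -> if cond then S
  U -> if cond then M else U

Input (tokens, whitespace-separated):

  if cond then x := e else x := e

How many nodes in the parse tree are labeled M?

3

[S [M if cond then [M x := e] else [M x := e]]]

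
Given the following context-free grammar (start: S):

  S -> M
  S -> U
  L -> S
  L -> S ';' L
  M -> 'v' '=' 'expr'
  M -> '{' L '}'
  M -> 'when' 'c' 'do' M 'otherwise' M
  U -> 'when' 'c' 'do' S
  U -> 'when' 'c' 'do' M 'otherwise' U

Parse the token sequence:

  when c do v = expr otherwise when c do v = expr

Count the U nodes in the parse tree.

2

[S [U when c do [M v = expr] otherwise [U when c do [S [M v = expr]]]]]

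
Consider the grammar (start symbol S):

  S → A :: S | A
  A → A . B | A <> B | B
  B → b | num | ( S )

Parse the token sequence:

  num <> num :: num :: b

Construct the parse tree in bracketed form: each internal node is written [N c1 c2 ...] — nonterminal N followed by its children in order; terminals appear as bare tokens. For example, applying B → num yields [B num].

S
A :: S
A <> B :: S
B <> B :: S
num <> B :: S
num <> num :: S
num <> num :: A :: S
num <> num :: B :: S
num <> num :: num :: S
num <> num :: num :: A
num <> num :: num :: B
num <> num :: num :: b

[S [A [A [B num]] <> [B num]] :: [S [A [B num]] :: [S [A [B b]]]]]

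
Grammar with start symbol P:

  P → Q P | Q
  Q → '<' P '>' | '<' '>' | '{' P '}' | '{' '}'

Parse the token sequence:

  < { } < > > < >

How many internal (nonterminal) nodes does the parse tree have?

8

[P [Q < [P [Q { }] [P [Q < >]]] >] [P [Q < >]]]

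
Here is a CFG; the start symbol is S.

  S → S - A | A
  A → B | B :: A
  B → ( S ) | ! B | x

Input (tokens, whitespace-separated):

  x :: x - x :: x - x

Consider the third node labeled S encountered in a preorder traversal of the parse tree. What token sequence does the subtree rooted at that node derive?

[S [S [S [A [B x] :: [A [B x]]]] - [A [B x] :: [A [B x]]]] - [A [B x]]]

x :: x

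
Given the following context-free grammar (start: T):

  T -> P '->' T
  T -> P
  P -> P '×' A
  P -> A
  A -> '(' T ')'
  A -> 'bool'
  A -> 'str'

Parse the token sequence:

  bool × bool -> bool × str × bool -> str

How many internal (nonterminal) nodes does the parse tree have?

[T [P [P [A bool]] × [A bool]] -> [T [P [P [P [A bool]] × [A str]] × [A bool]] -> [T [P [A str]]]]]

15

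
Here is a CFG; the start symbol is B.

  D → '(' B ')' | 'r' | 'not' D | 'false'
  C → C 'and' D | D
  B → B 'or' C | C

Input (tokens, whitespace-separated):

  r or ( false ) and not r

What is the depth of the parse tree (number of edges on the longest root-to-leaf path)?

7

[B [B [C [D r]]] or [C [C [D ( [B [C [D false]]] )]] and [D not [D r]]]]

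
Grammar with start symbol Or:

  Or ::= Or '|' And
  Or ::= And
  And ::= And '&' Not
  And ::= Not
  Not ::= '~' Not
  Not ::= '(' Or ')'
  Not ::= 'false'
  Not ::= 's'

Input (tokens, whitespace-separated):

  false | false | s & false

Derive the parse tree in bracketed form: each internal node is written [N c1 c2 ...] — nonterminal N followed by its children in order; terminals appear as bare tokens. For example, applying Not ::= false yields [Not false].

Or
Or | And
Or | And | And
And | And | And
Not | And | And
false | And | And
false | Not | And
false | false | And
false | false | And & Not
false | false | Not & Not
false | false | s & Not
false | false | s & false

[Or [Or [Or [And [Not false]]] | [And [Not false]]] | [And [And [Not s]] & [Not false]]]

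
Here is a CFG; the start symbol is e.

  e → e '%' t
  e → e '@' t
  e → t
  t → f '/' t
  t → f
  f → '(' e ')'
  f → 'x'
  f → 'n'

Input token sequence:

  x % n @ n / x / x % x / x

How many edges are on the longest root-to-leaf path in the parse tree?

[e [e [e [e [t [f x]]] % [t [f n]]] @ [t [f n] / [t [f x] / [t [f x]]]]] % [t [f x] / [t [f x]]]]

6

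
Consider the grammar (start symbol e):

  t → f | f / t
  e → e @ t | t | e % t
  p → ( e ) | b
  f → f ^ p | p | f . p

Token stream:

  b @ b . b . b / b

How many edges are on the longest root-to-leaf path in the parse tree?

6

[e [e [t [f [p b]]]] @ [t [f [f [f [p b]] . [p b]] . [p b]] / [t [f [p b]]]]]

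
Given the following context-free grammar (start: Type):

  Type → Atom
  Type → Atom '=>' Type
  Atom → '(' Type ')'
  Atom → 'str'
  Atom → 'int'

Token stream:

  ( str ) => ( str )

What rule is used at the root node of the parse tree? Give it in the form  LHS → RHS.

[Type [Atom ( [Type [Atom str]] )] => [Type [Atom ( [Type [Atom str]] )]]]

Type → Atom '=>' Type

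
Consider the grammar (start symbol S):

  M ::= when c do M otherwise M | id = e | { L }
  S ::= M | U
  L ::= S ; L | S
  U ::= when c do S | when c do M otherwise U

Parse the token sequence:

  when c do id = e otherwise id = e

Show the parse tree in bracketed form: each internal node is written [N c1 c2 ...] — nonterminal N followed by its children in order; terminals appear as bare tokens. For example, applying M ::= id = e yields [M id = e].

S
M
when c do M otherwise M
when c do id = e otherwise M
when c do id = e otherwise id = e

[S [M when c do [M id = e] otherwise [M id = e]]]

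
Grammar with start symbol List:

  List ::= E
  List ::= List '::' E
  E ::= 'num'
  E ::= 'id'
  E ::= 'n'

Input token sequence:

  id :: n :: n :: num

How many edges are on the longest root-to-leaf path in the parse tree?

[List [List [List [List [E id]] :: [E n]] :: [E n]] :: [E num]]

5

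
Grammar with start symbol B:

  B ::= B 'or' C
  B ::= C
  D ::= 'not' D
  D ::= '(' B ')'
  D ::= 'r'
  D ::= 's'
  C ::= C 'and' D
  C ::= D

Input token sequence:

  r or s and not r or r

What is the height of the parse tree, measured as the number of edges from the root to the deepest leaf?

[B [B [B [C [D r]]] or [C [C [D s]] and [D not [D r]]]] or [C [D r]]]

5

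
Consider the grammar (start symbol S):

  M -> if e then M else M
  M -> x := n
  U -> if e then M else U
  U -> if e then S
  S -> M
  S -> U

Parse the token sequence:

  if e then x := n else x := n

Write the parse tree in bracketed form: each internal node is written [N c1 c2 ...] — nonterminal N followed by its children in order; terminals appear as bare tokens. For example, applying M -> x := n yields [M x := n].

[S [M if e then [M x := n] else [M x := n]]]

S
M
if e then M else M
if e then x := n else M
if e then x := n else x := n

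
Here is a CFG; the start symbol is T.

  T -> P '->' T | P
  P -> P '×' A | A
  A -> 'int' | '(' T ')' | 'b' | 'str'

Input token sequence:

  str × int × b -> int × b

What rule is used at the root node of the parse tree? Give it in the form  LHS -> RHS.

T -> P '->' T

[T [P [P [P [A str]] × [A int]] × [A b]] -> [T [P [P [A int]] × [A b]]]]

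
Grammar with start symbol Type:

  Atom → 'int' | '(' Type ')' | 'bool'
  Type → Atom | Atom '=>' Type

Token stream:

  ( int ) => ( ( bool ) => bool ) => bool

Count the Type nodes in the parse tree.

[Type [Atom ( [Type [Atom int]] )] => [Type [Atom ( [Type [Atom ( [Type [Atom bool]] )] => [Type [Atom bool]]] )] => [Type [Atom bool]]]]

7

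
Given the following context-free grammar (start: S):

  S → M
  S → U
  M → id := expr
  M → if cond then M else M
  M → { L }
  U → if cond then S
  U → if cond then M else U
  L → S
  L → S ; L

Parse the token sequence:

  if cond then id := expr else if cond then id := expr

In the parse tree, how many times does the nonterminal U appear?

[S [U if cond then [M id := expr] else [U if cond then [S [M id := expr]]]]]

2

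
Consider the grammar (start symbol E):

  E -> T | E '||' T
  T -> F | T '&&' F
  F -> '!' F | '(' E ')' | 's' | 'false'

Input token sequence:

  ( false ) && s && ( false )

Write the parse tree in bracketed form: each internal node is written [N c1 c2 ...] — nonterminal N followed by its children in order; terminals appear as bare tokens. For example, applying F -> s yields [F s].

[E [T [T [T [F ( [E [T [F false]]] )]] && [F s]] && [F ( [E [T [F false]]] )]]]

E
T
T && F
T && F && F
F && F && F
( E ) && F && F
( T ) && F && F
( F ) && F && F
( false ) && F && F
( false ) && s && F
( false ) && s && ( E )
( false ) && s && ( T )
( false ) && s && ( F )
( false ) && s && ( false )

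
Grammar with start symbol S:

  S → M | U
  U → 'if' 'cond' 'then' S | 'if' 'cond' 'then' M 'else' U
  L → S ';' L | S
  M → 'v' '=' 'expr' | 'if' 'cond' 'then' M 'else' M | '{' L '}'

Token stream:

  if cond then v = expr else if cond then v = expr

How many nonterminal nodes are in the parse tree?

6

[S [U if cond then [M v = expr] else [U if cond then [S [M v = expr]]]]]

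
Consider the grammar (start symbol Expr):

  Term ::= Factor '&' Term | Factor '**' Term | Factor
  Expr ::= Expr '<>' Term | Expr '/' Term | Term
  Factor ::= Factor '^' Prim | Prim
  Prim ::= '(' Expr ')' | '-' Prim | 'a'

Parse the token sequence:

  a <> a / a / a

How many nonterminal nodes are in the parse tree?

16

[Expr [Expr [Expr [Expr [Term [Factor [Prim a]]]] <> [Term [Factor [Prim a]]]] / [Term [Factor [Prim a]]]] / [Term [Factor [Prim a]]]]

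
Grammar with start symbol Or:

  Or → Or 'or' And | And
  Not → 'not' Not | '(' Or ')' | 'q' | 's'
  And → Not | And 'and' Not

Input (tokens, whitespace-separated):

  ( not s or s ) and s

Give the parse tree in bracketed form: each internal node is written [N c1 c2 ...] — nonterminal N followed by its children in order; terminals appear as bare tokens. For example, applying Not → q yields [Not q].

Or
And
And and Not
Not and Not
( Or ) and Not
( Or or And ) and Not
( And or And ) and Not
( Not or And ) and Not
( not Not or And ) and Not
( not s or And ) and Not
( not s or Not ) and Not
( not s or s ) and Not
( not s or s ) and s

[Or [And [And [Not ( [Or [Or [And [Not not [Not s]]]] or [And [Not s]]] )]] and [Not s]]]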